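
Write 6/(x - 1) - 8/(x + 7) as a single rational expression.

Common denominator (x - 1)(x + 7). Numerator: 6(x + 7) - 8(x - 1) = (6x + 42) - (8x - 8) = -2x + 50
Result: (-2x + 50)/[(x - 1)(x + 7)]


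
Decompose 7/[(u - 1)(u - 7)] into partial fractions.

7/(u - 1)(u - 7) = P/(u - 1) + Q/(u - 7). P = 7/(1 - 7) = -7/6, Q = 7/(7 - 1) = 7/6
Result: (-7/6)/(u - 1) + (7/6)/(u - 7)


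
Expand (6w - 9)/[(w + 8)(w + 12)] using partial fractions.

At w=-8: α = (6·(-8) - 9)/(-8 + 12) = -57/4. At w=-12: β = (6·(-12) - 9)/(-12 + 8) = 81/4
Result: (-57/4)/(w + 8) + (81/4)/(w + 12)


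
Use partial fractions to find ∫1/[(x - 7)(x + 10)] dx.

Decompose: 1/[(x - 7)(x + 10)] = (1/17)/(x - 7) - (1/17)/(x + 10). Integrate each term: (1/17) ln|(x - 7)| - (1/17) ln|(x + 10)| + C


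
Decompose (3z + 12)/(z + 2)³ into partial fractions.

(3z + 12) = α(z + 2)² + β(z + 2) + γ. At z = -2: γ = 3·(-2) + 12 = 6. Coefficients: α = 0, β = 3
Result: 3/(z + 2)² + 6/(z + 2)³


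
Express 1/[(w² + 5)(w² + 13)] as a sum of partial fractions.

Coefficient matching gives α = γ = 0, β = 1/(13-5) = 1/8, δ = -β = -1/8
Result: (1/8)/(w² + 5) - (1/8)/(w² + 13)


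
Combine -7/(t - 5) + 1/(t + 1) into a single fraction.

Common denominator (t - 5)(t + 1). Numerator: -7(t + 1) + 1(t - 5) = (-7t - 7) + (t - 5) = -6t - 12
Result: (-6t - 12)/[(t - 5)(t + 1)]


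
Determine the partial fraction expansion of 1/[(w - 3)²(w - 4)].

Cover-up at w=4: γ = 1/(4 - 3)² = 1. Cover-up at w=3: β = 1/(3 - 4) = -1. Comparing w² coeff: α = -γ = -1
Result: -1/(w - 3) - 1/(w - 3)² + 1/(w - 4)


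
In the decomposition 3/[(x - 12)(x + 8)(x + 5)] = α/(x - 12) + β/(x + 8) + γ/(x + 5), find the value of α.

Cover-up at x = 12: α = 3/[(12 + 8)(12 + 5)] = 3/[(20)(17)] = 3/340


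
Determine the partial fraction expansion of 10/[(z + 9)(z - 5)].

10/(z + 9)(z - 5) = P/(z + 9) + Q/(z - 5). P = 10/(-9 - 5) = -5/7, Q = 10/(5 + 9) = 5/7
Result: (-5/7)/(z + 9) + (5/7)/(z - 5)


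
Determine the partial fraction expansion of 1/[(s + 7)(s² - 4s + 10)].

Cover-up at s = -7: A = 1/((-7)² - 4·(-7) + 10) = 1/87. Then B = -A = -1/87, C = -A·(-4 - 7) = 11/87
Result: (1/87)/(s + 7) - ((1/87)s - 11/87)/(s² - 4s + 10)


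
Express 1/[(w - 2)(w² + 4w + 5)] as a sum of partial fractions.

Cover-up at w = 2: A = 1/(2² + 4·2 + 5) = 1/17. Then B = -A = -1/17, C = -A·(4 + 2) = -6/17
Result: (1/17)/(w - 2) - ((1/17)w + 6/17)/(w² + 4w + 5)


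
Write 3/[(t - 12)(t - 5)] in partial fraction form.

3/(t - 12)(t - 5) = A/(t - 12) + B/(t - 5). A = 3/(12 - 5) = 3/7, B = 3/(5 - 12) = -3/7
Result: (3/7)/(t - 12) - (3/7)/(t - 5)


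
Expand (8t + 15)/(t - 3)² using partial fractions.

(8t + 15) = A(t - 3) + B. At t = 3: B = 8·3 + 15 = 39. Coeff of t: A = 8
Result: 8/(t - 3) + 39/(t - 3)²


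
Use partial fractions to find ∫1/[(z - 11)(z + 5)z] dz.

Cover-up: A = 1/176, B = 1/80, C = -1/55. Decomposition: (1/176)/(z - 11) + (1/80)/(z + 5) - (1/55)/z. Integrate each term: (1/176) ln|(z - 11)| + (1/80) ln|(z + 5)| - (1/55) ln|z| + C


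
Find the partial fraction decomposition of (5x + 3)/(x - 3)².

(5x + 3) = A(x - 3) + B. At x = 3: B = 5·3 + 3 = 18. Coeff of x: A = 5
Result: 5/(x - 3) + 18/(x - 3)²


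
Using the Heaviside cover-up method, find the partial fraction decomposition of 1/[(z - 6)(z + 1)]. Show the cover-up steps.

Cover (z - 6): set z=6, get A = 1/(6 + 1) = 1/7. Cover (z + 1): set z=-1, get B = 1/(-1 - 6) = -1/7.
Result: (1/7)/(z - 6) - (1/7)/(z + 1)


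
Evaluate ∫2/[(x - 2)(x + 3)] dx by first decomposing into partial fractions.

Decompose: 2/[(x - 2)(x + 3)] = (2/5)/(x - 2) - (2/5)/(x + 3). Integrate each term: (2/5) ln|(x - 2)| - (2/5) ln|(x + 3)| + C


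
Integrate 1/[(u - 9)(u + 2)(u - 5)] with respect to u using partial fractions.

Cover-up: P = 1/44, Q = 1/77, R = -1/28. Decomposition: (1/44)/(u - 9) + (1/77)/(u + 2) - (1/28)/(u - 5). Integrate each term: (1/44) ln|(u - 9)| + (1/77) ln|(u + 2)| - (1/28) ln|(u - 5)| + C


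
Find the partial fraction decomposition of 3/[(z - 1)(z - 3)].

3/(z - 1)(z - 3) = P/(z - 1) + Q/(z - 3). P = 3/(1 - 3) = -3/2, Q = 3/(3 - 1) = 3/2
Result: (-3/2)/(z - 1) + (3/2)/(z - 3)


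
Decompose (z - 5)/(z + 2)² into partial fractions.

(z - 5) = α(z + 2) + β. At z = -2: β = 1·(-2) - 5 = -7. Coeff of z: α = 1
Result: 1/(z + 2) - 7/(z + 2)²


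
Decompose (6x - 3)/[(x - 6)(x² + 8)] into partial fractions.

At x=6: A = (6·6 - 3)/(6² + 8) = 3/4. B = -A = -3/4, C = 6 - 6·A = 3/2
Result: (3/4)/(x - 6) - ((3/4)x - 3/2)/(x² + 8)


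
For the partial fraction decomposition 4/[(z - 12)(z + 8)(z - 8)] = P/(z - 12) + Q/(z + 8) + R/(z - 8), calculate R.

Cover-up at z = 8: R = 4/[(8 - 12)(8 + 8)] = 4/[(-4)(16)] = -4/64 = -1/16


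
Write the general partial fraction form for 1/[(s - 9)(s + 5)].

Distinct linear factors: A/(s - 9) + B/(s + 5)


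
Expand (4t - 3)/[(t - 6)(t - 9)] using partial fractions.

At t=6: α = (4·6 - 3)/(6 - 9) = -7. At t=9: β = (4·9 - 3)/(9 - 6) = 11
Result: -7/(t - 6) + 11/(t - 9)


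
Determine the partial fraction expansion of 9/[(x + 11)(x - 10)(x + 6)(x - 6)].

Using Heaviside cover-up: (-3/595)/(x + 11) + (3/448)/(x - 10) + (3/320)/(x + 6) - (3/272)/(x - 6)


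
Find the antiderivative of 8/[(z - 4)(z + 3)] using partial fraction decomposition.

Decompose: 8/[(z - 4)(z + 3)] = (8/7)/(z - 4) - (8/7)/(z + 3). Integrate each term: (8/7) ln|(z - 4)| - (8/7) ln|(z + 3)| + C


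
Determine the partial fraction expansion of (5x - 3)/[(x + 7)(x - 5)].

At x=-7: α = (5·(-7) - 3)/(-7 - 5) = 19/6. At x=5: β = (5·5 - 3)/(5 + 7) = 11/6
Result: (19/6)/(x + 7) + (11/6)/(x - 5)


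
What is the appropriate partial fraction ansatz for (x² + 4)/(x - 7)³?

Repeated linear factor (power 3): P/(x - 7) + Q/(x - 7)² + R/(x - 7)³


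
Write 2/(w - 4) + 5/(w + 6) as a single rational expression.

Common denominator (w - 4)(w + 6). Numerator: 2(w + 6) + 5(w - 4) = (2w + 12) + (5w - 20) = 7w - 8
Result: (7w - 8)/[(w - 4)(w + 6)]


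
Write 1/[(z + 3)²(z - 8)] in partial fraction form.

Cover-up at z=8: γ = 1/(8 + 3)² = 1/121. Cover-up at z=-3: β = 1/(-3 - 8) = -1/11. Comparing z² coeff: α = -γ = -1/121
Result: (-1/121)/(z + 3) - (1/11)/(z + 3)² + (1/121)/(z - 8)


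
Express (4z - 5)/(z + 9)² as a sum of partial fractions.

(4z - 5) = A(z + 9) + B. At z = -9: B = 4·(-9) - 5 = -41. Coeff of z: A = 4
Result: 4/(z + 9) - 41/(z + 9)²


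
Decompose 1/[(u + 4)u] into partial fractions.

1/(u + 4)u = α/(u + 4) + β/u. α = 1/(-4 - 0) = -1/4, β = 1/(0 + 4) = 1/4
Result: (-1/4)/(u + 4) + (1/4)/u


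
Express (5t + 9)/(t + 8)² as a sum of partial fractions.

(5t + 9) = α(t + 8) + β. At t = -8: β = 5·(-8) + 9 = -31. Coeff of t: α = 5
Result: 5/(t + 8) - 31/(t + 8)²


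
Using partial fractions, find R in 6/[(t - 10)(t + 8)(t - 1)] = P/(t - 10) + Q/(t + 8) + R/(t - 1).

Cover-up at t = 1: R = 6/[(1 - 10)(1 + 8)] = 6/[(-9)(9)] = -6/81 = -2/27


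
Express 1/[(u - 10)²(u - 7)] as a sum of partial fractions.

Cover-up at u=7: R = 1/(7 - 10)² = 1/9. Cover-up at u=10: Q = 1/(10 - 7) = 1/3. Comparing u² coeff: P = -R = -1/9
Result: (-1/9)/(u - 10) + (1/3)/(u - 10)² + (1/9)/(u - 7)


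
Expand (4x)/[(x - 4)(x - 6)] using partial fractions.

At x=4: α = (4·4 + 0)/(4 - 6) = -8. At x=6: β = (4·6 + 0)/(6 - 4) = 12
Result: -8/(x - 4) + 12/(x - 6)


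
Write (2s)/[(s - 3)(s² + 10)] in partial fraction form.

At s=3: P = (2·3 + 0)/(3² + 10) = 6/19. Q = -P = -6/19, R = 2 - 3·P = 20/19
Result: (6/19)/(s - 3) - ((6/19)s - 20/19)/(s² + 10)


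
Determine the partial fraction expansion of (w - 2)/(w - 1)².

(w - 2) = P(w - 1) + Q. At w = 1: Q = 1·1 - 2 = -1. Coeff of w: P = 1
Result: 1/(w - 1) - 1/(w - 1)²


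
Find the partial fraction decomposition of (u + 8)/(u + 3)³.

(u + 8) = A(u + 3)² + B(u + 3) + C. At u = -3: C = 1·(-3) + 8 = 5. Coefficients: A = 0, B = 1
Result: 1/(u + 3)² + 5/(u + 3)³


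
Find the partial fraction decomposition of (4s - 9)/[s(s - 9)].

At s=0: α = (4·0 - 9)/(0 - 9) = 1. At s=9: β = (4·9 - 9)/(9 - 0) = 3
Result: 1/s + 3/(s - 9)


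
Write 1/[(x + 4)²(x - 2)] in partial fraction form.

Cover-up at x=2: R = 1/(2 + 4)² = 1/36. Cover-up at x=-4: Q = 1/(-4 - 2) = -1/6. Comparing x² coeff: P = -R = -1/36
Result: (-1/36)/(x + 4) - (1/6)/(x + 4)² + (1/36)/(x - 2)


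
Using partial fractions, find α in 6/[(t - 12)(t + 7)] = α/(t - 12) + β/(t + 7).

Cover-up at t = 12: α = 6/(12 + 7) = 6/19


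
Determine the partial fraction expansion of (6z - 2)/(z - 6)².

(6z - 2) = A(z - 6) + B. At z = 6: B = 6·6 - 2 = 34. Coeff of z: A = 6
Result: 6/(z - 6) + 34/(z - 6)²


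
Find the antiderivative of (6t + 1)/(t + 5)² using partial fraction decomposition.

Decompose: P = 6, Q = 6·(-5) + 1 = -29, so (6t + 1)/(t + 5)² = 6/(t + 5) - 29/(t + 5)². Integrate: ∫ P/(t + 5) dt = 6 ln|(t + 5)|; ∫ Q/(t + 5)² dt = 29/(t + 5). Sum: 6 ln|(t + 5)| + 29/(t + 5) + C


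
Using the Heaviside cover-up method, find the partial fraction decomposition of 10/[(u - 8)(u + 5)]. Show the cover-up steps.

Cover (u - 8): set u=8, get P = 10/(8 + 5) = 10/13. Cover (u + 5): set u=-5, get Q = 10/(-5 - 8) = -10/13.
Result: (10/13)/(u - 8) - (10/13)/(u + 5)


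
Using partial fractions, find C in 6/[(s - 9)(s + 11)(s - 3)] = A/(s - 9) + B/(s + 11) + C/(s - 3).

Cover-up at s = 3: C = 6/[(3 - 9)(3 + 11)] = 6/[(-6)(14)] = -6/84 = -1/14


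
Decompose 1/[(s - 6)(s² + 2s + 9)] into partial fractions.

Cover-up at s = 6: P = 1/(6² + 2·6 + 9) = 1/57. Then Q = -P = -1/57, R = -P·(2 + 6) = -8/57
Result: (1/57)/(s - 6) - ((1/57)s + 8/57)/(s² + 2s + 9)


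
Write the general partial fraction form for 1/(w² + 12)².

Repeated quadratic factor: (Pw + Q)/(w² + 12) + (Rw + S)/(w² + 12)²


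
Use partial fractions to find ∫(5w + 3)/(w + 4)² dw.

Decompose: A = 5, B = 5·(-4) + 3 = -17, so (5w + 3)/(w + 4)² = 5/(w + 4) - 17/(w + 4)². Integrate: ∫ A/(w + 4) dw = 5 ln|(w + 4)|; ∫ B/(w + 4)² dw = 17/(w + 4). Sum: 5 ln|(w + 4)| + 17/(w + 4) + C


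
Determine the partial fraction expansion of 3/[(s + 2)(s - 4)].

3/(s + 2)(s - 4) = α/(s + 2) + β/(s - 4). α = 3/(-2 - 4) = -1/2, β = 3/(4 + 2) = 1/2
Result: (-1/2)/(s + 2) + (1/2)/(s - 4)


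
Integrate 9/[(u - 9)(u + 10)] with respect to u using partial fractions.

Decompose: 9/[(u - 9)(u + 10)] = (9/19)/(u - 9) - (9/19)/(u + 10). Integrate each term: (9/19) ln|(u - 9)| - (9/19) ln|(u + 10)| + C


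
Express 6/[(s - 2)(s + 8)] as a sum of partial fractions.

6/(s - 2)(s + 8) = α/(s - 2) + β/(s + 8). α = 6/(2 + 8) = 3/5, β = 6/(-8 - 2) = -3/5
Result: (3/5)/(s - 2) - (3/5)/(s + 8)


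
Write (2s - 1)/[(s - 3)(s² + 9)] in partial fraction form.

At s=3: α = (2·3 - 1)/(3² + 9) = 5/18. β = -α = -5/18, γ = 2 - 3·α = 7/6
Result: (5/18)/(s - 3) - ((5/18)s - 7/6)/(s² + 9)


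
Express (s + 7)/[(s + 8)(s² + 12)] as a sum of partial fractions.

At s=-8: P = (1·(-8) + 7)/((-8)² + 12) = -1/76. Q = -P = 1/76, R = 1 - (-8)·P = 17/19
Result: (-1/76)/(s + 8) + ((1/76)s + 17/19)/(s² + 12)


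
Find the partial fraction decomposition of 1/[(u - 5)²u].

Cover-up at u=0: C = 1/(0 - 5)² = 1/25. Cover-up at u=5: B = 1/(5 - 0) = 1/5. Comparing u² coeff: A = -C = -1/25
Result: (-1/25)/(u - 5) + (1/5)/(u - 5)² + (1/25)/u


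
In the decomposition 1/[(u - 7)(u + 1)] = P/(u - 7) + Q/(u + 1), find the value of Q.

Cover-up at u = -1: Q = 1/(-1 - 7) = -1/8


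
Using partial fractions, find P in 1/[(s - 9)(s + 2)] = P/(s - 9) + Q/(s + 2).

Cover-up at s = 9: P = 1/(9 + 2) = 1/11


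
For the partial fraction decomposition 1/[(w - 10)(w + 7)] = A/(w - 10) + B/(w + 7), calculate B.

Cover-up at w = -7: B = 1/(-7 - 10) = -1/17


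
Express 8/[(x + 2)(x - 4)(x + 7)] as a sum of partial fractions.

Using cover-up method: A = -4/15, B = 4/33, C = 8/55
Result: (-4/15)/(x + 2) + (4/33)/(x - 4) + (8/55)/(x + 7)


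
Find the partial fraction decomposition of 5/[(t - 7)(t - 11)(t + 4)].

Using cover-up method: P = -5/44, Q = 1/12, R = 1/33
Result: (-5/44)/(t - 7) + (1/12)/(t - 11) + (1/33)/(t + 4)


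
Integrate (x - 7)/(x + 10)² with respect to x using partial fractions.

Decompose: A = 1, B = 1·(-10) - 7 = -17, so (x - 7)/(x + 10)² = 1/(x + 10) - 17/(x + 10)². Integrate: ∫ A/(x + 10) dx = ln|(x + 10)|; ∫ B/(x + 10)² dx = 17/(x + 10). Sum: ln|(x + 10)| + 17/(x + 10) + C


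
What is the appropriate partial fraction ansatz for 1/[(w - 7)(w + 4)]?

Distinct linear factors: A/(w - 7) + B/(w + 4)


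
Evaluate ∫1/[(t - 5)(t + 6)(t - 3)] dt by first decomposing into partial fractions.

Cover-up: A = 1/22, B = 1/99, C = -1/18. Decomposition: (1/22)/(t - 5) + (1/99)/(t + 6) - (1/18)/(t - 3). Integrate each term: (1/22) ln|(t - 5)| + (1/99) ln|(t + 6)| - (1/18) ln|(t - 3)| + C


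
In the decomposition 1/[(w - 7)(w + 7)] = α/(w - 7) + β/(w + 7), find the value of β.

Cover-up at w = -7: β = 1/(-7 - 7) = -1/14


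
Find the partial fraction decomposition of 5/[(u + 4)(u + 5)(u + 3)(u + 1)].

Using Heaviside cover-up: (5/3)/(u + 4) - (5/8)/(u + 5) - (5/4)/(u + 3) + (5/24)/(u + 1)


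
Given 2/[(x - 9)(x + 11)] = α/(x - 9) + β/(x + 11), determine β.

Cover-up at x = -11: β = 2/(-11 - 9) = -2/20 = -1/10


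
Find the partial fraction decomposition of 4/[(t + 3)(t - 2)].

4/(t + 3)(t - 2) = A/(t + 3) + B/(t - 2). A = 4/(-3 - 2) = -4/5, B = 4/(2 + 3) = 4/5
Result: (-4/5)/(t + 3) + (4/5)/(t - 2)


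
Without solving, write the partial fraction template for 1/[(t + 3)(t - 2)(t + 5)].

Three distinct linear factors: P/(t + 3) + Q/(t - 2) + R/(t + 5)


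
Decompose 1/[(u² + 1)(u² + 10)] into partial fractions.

Coefficient matching gives α = γ = 0, β = 1/(10-1) = 1/9, δ = -β = -1/9
Result: (1/9)/(u² + 1) - (1/9)/(u² + 10)


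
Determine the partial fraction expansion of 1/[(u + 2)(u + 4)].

1/(u + 2)(u + 4) = α/(u + 2) + β/(u + 4). α = 1/(-2 + 4) = 1/2, β = 1/(-4 + 2) = -1/2
Result: (1/2)/(u + 2) - (1/2)/(u + 4)


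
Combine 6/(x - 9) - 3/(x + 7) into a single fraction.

Common denominator (x - 9)(x + 7). Numerator: 6(x + 7) - 3(x - 9) = (6x + 42) - (3x - 27) = 3x + 69
Result: (3x + 69)/[(x - 9)(x + 7)]


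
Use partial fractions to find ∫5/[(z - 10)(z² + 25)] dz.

Cover-up at z=10: A = 5/(10²+25) = 1/25. Coeff matching: B = -1/25, C = -2/5. Decomposition: (1/25)/(z - 10) - ((1/25)z + 2/5)/(z² + 25). Integrate: linear → ln, quadratic → (1/2)ln + arctan: (1/25) ln|(z - 10)| - (1/50) ln(z² + 25) - (2/25) arctan(z/5) + C


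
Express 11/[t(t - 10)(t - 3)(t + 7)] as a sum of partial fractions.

Using Heaviside cover-up: (11/210)/t + (11/1190)/(t - 10) - (11/210)/(t - 3) - (11/1190)/(t + 7)


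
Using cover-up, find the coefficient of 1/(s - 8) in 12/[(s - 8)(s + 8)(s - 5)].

Cover (s - 8), set s=8: 12/[(8 + 8)(8 - 5)] = 1/4


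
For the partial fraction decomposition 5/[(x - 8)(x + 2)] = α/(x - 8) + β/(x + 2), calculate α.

Cover-up at x = 8: α = 5/(8 + 2) = 5/10 = 1/2


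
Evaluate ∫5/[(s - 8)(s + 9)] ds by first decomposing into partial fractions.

Decompose: 5/[(s - 8)(s + 9)] = (5/17)/(s - 8) - (5/17)/(s + 9). Integrate each term: (5/17) ln|(s - 8)| - (5/17) ln|(s + 9)| + C


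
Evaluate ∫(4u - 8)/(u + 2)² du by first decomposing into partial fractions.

Decompose: P = 4, Q = 4·(-2) - 8 = -16, so (4u - 8)/(u + 2)² = 4/(u + 2) - 16/(u + 2)². Integrate: ∫ P/(u + 2) du = 4 ln|(u + 2)|; ∫ Q/(u + 2)² du = 16/(u + 2). Sum: 4 ln|(u + 2)| + 16/(u + 2) + C


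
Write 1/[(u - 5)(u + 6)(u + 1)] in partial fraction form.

Using cover-up method: P = 1/66, Q = 1/55, R = -1/30
Result: (1/66)/(u - 5) + (1/55)/(u + 6) - (1/30)/(u + 1)


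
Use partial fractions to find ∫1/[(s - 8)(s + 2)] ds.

Decompose: 1/[(s - 8)(s + 2)] = (1/10)/(s - 8) - (1/10)/(s + 2). Integrate each term: (1/10) ln|(s - 8)| - (1/10) ln|(s + 2)| + C


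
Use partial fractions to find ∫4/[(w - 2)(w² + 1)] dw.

Cover-up at w=2: P = 4/(2²+1) = 4/5. Coeff matching: Q = -4/5, R = -8/5. Decomposition: (4/5)/(w - 2) - ((4/5)w + 8/5)/(w² + 1). Integrate: linear → ln, quadratic → (1/2)ln + arctan: (4/5) ln|(w - 2)| - (2/5) ln(w² + 1) - (8/5) arctan(w) + C


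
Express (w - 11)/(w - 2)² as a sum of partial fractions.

(w - 11) = α(w - 2) + β. At w = 2: β = 1·2 - 11 = -9. Coeff of w: α = 1
Result: 1/(w - 2) - 9/(w - 2)²


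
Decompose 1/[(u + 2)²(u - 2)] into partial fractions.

Cover-up at u=2: R = 1/(2 + 2)² = 1/16. Cover-up at u=-2: Q = 1/(-2 - 2) = -1/4. Comparing u² coeff: P = -R = -1/16
Result: (-1/16)/(u + 2) - (1/4)/(u + 2)² + (1/16)/(u - 2)


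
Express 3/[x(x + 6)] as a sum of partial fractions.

3/x(x + 6) = P/x + Q/(x + 6). P = 3/(0 + 6) = 1/2, Q = 3/(-6 - 0) = -1/2
Result: (1/2)/x - (1/2)/(x + 6)


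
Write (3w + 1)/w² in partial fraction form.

(3w + 1) = αw + β. At w = 0: β = 3·0 + 1 = 1. Coeff of w: α = 3
Result: 3/w + 1/w²


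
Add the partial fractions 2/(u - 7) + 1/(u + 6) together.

Common denominator (u - 7)(u + 6). Numerator: 2(u + 6) + 1(u - 7) = (2u + 12) + (u - 7) = 3u + 5
Result: (3u + 5)/[(u - 7)(u + 6)]


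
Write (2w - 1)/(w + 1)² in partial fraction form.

(2w - 1) = α(w + 1) + β. At w = -1: β = 2·(-1) - 1 = -3. Coeff of w: α = 2
Result: 2/(w + 1) - 3/(w + 1)²


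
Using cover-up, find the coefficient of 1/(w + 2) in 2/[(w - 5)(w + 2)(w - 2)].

Cover (w + 2), set w=-2: 2/[(-2 - 5)(-2 - 2)] = 1/14


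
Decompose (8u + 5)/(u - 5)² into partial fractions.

(8u + 5) = α(u - 5) + β. At u = 5: β = 8·5 + 5 = 45. Coeff of u: α = 8
Result: 8/(u - 5) + 45/(u - 5)²


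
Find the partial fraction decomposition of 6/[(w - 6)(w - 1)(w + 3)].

Using cover-up method: α = 2/15, β = -3/10, γ = 1/6
Result: (2/15)/(w - 6) - (3/10)/(w - 1) + (1/6)/(w + 3)


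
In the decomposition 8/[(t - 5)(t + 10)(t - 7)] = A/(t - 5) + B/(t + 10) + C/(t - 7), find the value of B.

Cover-up at t = -10: B = 8/[(-10 - 5)(-10 - 7)] = 8/[(-15)(-17)] = 8/255


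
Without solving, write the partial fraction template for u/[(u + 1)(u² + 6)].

Linear + irreducible quadratic: P/(u + 1) + (Qu + R)/(u² + 6)


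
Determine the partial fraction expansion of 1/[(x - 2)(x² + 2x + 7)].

Cover-up at x = 2: A = 1/(2² + 2·2 + 7) = 1/15. Then B = -A = -1/15, C = -A·(2 + 2) = -4/15
Result: (1/15)/(x - 2) - ((1/15)x + 4/15)/(x² + 2x + 7)


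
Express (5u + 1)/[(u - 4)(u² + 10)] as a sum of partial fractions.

At u=4: P = (5·4 + 1)/(4² + 10) = 21/26. Q = -P = -21/26, R = 5 - 4·P = 23/13
Result: (21/26)/(u - 4) - ((21/26)u - 23/13)/(u² + 10)


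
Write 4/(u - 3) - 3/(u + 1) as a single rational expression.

Common denominator (u - 3)(u + 1). Numerator: 4(u + 1) - 3(u - 3) = (4u + 4) - (3u - 9) = u + 13
Result: (u + 13)/[(u - 3)(u + 1)]


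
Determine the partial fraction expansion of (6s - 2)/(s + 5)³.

(6s - 2) = P(s + 5)² + Q(s + 5) + R. At s = -5: R = 6·(-5) - 2 = -32. Coefficients: P = 0, Q = 6
Result: 6/(s + 5)² - 32/(s + 5)³


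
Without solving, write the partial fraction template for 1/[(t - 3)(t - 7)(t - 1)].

Three distinct linear factors: A/(t - 3) + B/(t - 7) + C/(t - 1)


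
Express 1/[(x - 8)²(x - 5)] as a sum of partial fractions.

Cover-up at x=5: γ = 1/(5 - 8)² = 1/9. Cover-up at x=8: β = 1/(8 - 5) = 1/3. Comparing x² coeff: α = -γ = -1/9
Result: (-1/9)/(x - 8) + (1/3)/(x - 8)² + (1/9)/(x - 5)


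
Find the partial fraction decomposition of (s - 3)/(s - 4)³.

(s - 3) = P(s - 4)² + Q(s - 4) + R. At s = 4: R = 1·4 - 3 = 1. Coefficients: P = 0, Q = 1
Result: 1/(s - 4)² + 1/(s - 4)³


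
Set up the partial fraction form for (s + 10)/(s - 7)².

Repeated linear factor: A/(s - 7) + B/(s - 7)²


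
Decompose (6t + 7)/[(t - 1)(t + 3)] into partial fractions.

At t=1: α = (6·1 + 7)/(1 + 3) = 13/4. At t=-3: β = (6·(-3) + 7)/(-3 - 1) = 11/4
Result: (13/4)/(t - 1) + (11/4)/(t + 3)


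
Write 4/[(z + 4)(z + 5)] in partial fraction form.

4/(z + 4)(z + 5) = A/(z + 4) + B/(z + 5). A = 4/(-4 + 5) = 4, B = 4/(-5 + 4) = -4
Result: 4/(z + 4) - 4/(z + 5)


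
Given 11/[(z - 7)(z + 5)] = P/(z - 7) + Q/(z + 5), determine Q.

Cover-up at z = -5: Q = 11/(-5 - 7) = -11/12


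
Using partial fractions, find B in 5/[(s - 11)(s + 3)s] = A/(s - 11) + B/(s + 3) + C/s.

Cover-up at s = -3: B = 5/[(-3 - 11)(-3 - 0)] = 5/[(-14)(-3)] = 5/42


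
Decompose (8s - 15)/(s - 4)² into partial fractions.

(8s - 15) = α(s - 4) + β. At s = 4: β = 8·4 - 15 = 17. Coeff of s: α = 8
Result: 8/(s - 4) + 17/(s - 4)²


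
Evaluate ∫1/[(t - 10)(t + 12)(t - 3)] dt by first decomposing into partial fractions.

Cover-up: A = 1/154, B = 1/330, C = -1/105. Decomposition: (1/154)/(t - 10) + (1/330)/(t + 12) - (1/105)/(t - 3). Integrate each term: (1/154) ln|(t - 10)| + (1/330) ln|(t + 12)| - (1/105) ln|(t - 3)| + C


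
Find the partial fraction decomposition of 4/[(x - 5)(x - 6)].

4/(x - 5)(x - 6) = A/(x - 5) + B/(x - 6). A = 4/(5 - 6) = -4, B = 4/(6 - 5) = 4
Result: -4/(x - 5) + 4/(x - 6)


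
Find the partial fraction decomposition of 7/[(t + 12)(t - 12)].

7/(t + 12)(t - 12) = A/(t + 12) + B/(t - 12). A = 7/(-12 - 12) = -7/24, B = 7/(12 + 12) = 7/24
Result: (-7/24)/(t + 12) + (7/24)/(t - 12)


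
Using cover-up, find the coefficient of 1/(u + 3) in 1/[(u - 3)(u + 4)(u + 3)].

Cover (u + 3), set u=-3: 1/[(-3 - 3)(-3 + 4)] = -1/6


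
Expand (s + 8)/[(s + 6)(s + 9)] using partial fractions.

At s=-6: α = (1·(-6) + 8)/(-6 + 9) = 2/3. At s=-9: β = (1·(-9) + 8)/(-9 + 6) = 1/3
Result: (2/3)/(s + 6) + (1/3)/(s + 9)


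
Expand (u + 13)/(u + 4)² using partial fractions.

(u + 13) = α(u + 4) + β. At u = -4: β = 1·(-4) + 13 = 9. Coeff of u: α = 1
Result: 1/(u + 4) + 9/(u + 4)²


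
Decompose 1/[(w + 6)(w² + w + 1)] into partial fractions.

Cover-up at w = -6: P = 1/((-6)² + 1·(-6) + 1) = 1/31. Then Q = -P = -1/31, R = -P·(1 - 6) = 5/31
Result: (1/31)/(w + 6) - ((1/31)w - 5/31)/(w² + w + 1)


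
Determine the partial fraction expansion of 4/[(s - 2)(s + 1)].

4/(s - 2)(s + 1) = A/(s - 2) + B/(s + 1). A = 4/(2 + 1) = 4/3, B = 4/(-1 - 2) = -4/3
Result: (4/3)/(s - 2) - (4/3)/(s + 1)


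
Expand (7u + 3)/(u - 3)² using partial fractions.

(7u + 3) = P(u - 3) + Q. At u = 3: Q = 7·3 + 3 = 24. Coeff of u: P = 7
Result: 7/(u - 3) + 24/(u - 3)²


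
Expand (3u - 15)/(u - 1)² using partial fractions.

(3u - 15) = A(u - 1) + B. At u = 1: B = 3·1 - 15 = -12. Coeff of u: A = 3
Result: 3/(u - 1) - 12/(u - 1)²


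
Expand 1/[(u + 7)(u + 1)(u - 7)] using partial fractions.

Using cover-up method: α = 1/84, β = -1/48, γ = 1/112
Result: (1/84)/(u + 7) - (1/48)/(u + 1) + (1/112)/(u - 7)


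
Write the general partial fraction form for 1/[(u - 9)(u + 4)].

Distinct linear factors: α/(u - 9) + β/(u + 4)


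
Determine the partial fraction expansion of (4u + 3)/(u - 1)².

(4u + 3) = P(u - 1) + Q. At u = 1: Q = 4·1 + 3 = 7. Coeff of u: P = 4
Result: 4/(u - 1) + 7/(u - 1)²


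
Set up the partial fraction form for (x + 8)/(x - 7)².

Repeated linear factor: A/(x - 7) + B/(x - 7)²


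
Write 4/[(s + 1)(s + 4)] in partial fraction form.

4/(s + 1)(s + 4) = A/(s + 1) + B/(s + 4). A = 4/(-1 + 4) = 4/3, B = 4/(-4 + 1) = -4/3
Result: (4/3)/(s + 1) - (4/3)/(s + 4)


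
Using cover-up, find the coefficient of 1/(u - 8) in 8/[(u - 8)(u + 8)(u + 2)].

Cover (u - 8), set u=8: 8/[(8 + 8)(8 + 2)] = 1/20


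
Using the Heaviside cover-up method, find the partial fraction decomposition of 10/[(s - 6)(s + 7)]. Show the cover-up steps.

Cover (s - 6): set s=6, get A = 10/(6 + 7) = 10/13. Cover (s + 7): set s=-7, get B = 10/(-7 - 6) = -10/13.
Result: (10/13)/(s - 6) - (10/13)/(s + 7)


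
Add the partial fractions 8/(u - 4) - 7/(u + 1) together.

Common denominator (u - 4)(u + 1). Numerator: 8(u + 1) - 7(u - 4) = (8u + 8) - (7u - 28) = u + 36
Result: (u + 36)/[(u - 4)(u + 1)]


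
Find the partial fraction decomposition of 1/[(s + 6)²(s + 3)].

Cover-up at s=-3: C = 1/(-3 + 6)² = 1/9. Cover-up at s=-6: B = 1/(-6 + 3) = -1/3. Comparing s² coeff: A = -C = -1/9
Result: (-1/9)/(s + 6) - (1/3)/(s + 6)² + (1/9)/(s + 3)


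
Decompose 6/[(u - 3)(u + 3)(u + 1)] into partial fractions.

Using cover-up method: A = 1/4, B = 1/2, C = -3/4
Result: (1/4)/(u - 3) + (1/2)/(u + 3) - (3/4)/(u + 1)


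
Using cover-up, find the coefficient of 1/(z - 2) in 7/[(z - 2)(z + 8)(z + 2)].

Cover (z - 2), set z=2: 7/[(2 + 8)(2 + 2)] = 7/40


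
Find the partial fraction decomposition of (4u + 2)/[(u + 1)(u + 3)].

At u=-1: A = (4·(-1) + 2)/(-1 + 3) = -1. At u=-3: B = (4·(-3) + 2)/(-3 + 1) = 5
Result: -1/(u + 1) + 5/(u + 3)


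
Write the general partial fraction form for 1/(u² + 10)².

Repeated quadratic factor: (αu + β)/(u² + 10) + (γu + δ)/(u² + 10)²


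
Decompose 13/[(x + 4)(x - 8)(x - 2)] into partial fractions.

Using cover-up method: α = 13/72, β = 13/72, γ = -13/36
Result: (13/72)/(x + 4) + (13/72)/(x - 8) - (13/36)/(x - 2)


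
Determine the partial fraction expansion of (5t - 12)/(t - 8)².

(5t - 12) = A(t - 8) + B. At t = 8: B = 5·8 - 12 = 28. Coeff of t: A = 5
Result: 5/(t - 8) + 28/(t - 8)²


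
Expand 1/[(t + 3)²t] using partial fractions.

Cover-up at t=0: R = 1/(0 + 3)² = 1/9. Cover-up at t=-3: Q = 1/(-3 - 0) = -1/3. Comparing t² coeff: P = -R = -1/9
Result: (-1/9)/(t + 3) - (1/3)/(t + 3)² + (1/9)/t


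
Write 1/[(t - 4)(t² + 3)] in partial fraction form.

Cover-up at t = 4: α = 1/(4² + 3) = 1/19. Then β = -α = -1/19, γ = -α·(0 + 4) = -4/19
Result: (1/19)/(t - 4) - ((1/19)t + 4/19)/(t² + 3)


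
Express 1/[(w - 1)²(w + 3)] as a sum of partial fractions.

Cover-up at w=-3: R = 1/(-3 - 1)² = 1/16. Cover-up at w=1: Q = 1/(1 + 3) = 1/4. Comparing w² coeff: P = -R = -1/16
Result: (-1/16)/(w - 1) + (1/4)/(w - 1)² + (1/16)/(w + 3)


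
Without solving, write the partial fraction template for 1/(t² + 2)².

Repeated quadratic factor: (αt + β)/(t² + 2) + (γt + δ)/(t² + 2)²


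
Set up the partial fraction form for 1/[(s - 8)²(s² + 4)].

Repeated linear + quadratic: A/(s - 8) + B/(s - 8)² + (Cs + D)/(s² + 4)


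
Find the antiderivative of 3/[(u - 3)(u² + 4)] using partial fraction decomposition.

Cover-up at u=3: α = 3/(3²+4) = 3/13. Coeff matching: β = -3/13, γ = -9/13. Decomposition: (3/13)/(u - 3) - ((3/13)u + 9/13)/(u² + 4). Integrate: linear → ln, quadratic → (1/2)ln + arctan: (3/13) ln|(u - 3)| - (3/26) ln(u² + 4) - (9/26) arctan(u/2) + C


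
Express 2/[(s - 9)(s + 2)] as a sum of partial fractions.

2/(s - 9)(s + 2) = A/(s - 9) + B/(s + 2). A = 2/(9 + 2) = 2/11, B = 2/(-2 - 9) = -2/11
Result: (2/11)/(s - 9) - (2/11)/(s + 2)


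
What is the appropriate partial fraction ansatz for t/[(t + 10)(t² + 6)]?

Linear + irreducible quadratic: P/(t + 10) + (Qt + R)/(t² + 6)


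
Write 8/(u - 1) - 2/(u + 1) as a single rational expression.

Common denominator (u - 1)(u + 1). Numerator: 8(u + 1) - 2(u - 1) = (8u + 8) - (2u - 2) = 6u + 10
Result: (6u + 10)/[(u - 1)(u + 1)]


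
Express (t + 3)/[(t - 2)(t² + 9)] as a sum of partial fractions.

At t=2: P = (1·2 + 3)/(2² + 9) = 5/13. Q = -P = -5/13, R = 1 - 2·P = 3/13
Result: (5/13)/(t - 2) - ((5/13)t - 3/13)/(t² + 9)


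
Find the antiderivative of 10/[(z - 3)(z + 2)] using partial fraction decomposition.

Decompose: 10/[(z - 3)(z + 2)] = 2/(z - 3) - 2/(z + 2). Integrate each term: 2 ln|(z - 3)| - 2 ln|(z + 2)| + C


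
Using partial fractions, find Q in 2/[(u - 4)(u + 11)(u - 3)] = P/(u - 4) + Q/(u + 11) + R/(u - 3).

Cover-up at u = -11: Q = 2/[(-11 - 4)(-11 - 3)] = 2/[(-15)(-14)] = 2/210 = 1/105


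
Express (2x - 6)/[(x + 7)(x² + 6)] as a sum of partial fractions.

At x=-7: P = (2·(-7) - 6)/((-7)² + 6) = -4/11. Q = -P = 4/11, R = 2 - (-7)·P = -6/11
Result: (-4/11)/(x + 7) + ((4/11)x - 6/11)/(x² + 6)


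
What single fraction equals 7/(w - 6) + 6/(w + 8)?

Common denominator (w - 6)(w + 8). Numerator: 7(w + 8) + 6(w - 6) = (7w + 56) + (6w - 36) = 13w + 20
Result: (13w + 20)/[(w - 6)(w + 8)]


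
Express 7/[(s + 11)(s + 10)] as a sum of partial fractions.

7/(s + 11)(s + 10) = A/(s + 11) + B/(s + 10). A = 7/(-11 + 10) = -7, B = 7/(-10 + 11) = 7
Result: -7/(s + 11) + 7/(s + 10)


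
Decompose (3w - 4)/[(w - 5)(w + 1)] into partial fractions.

At w=5: A = (3·5 - 4)/(5 + 1) = 11/6. At w=-1: B = (3·(-1) - 4)/(-1 - 5) = 7/6
Result: (11/6)/(w - 5) + (7/6)/(w + 1)


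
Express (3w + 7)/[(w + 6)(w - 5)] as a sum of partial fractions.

At w=-6: P = (3·(-6) + 7)/(-6 - 5) = 1. At w=5: Q = (3·5 + 7)/(5 + 6) = 2
Result: 1/(w + 6) + 2/(w - 5)


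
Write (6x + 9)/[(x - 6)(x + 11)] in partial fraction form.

At x=6: P = (6·6 + 9)/(6 + 11) = 45/17. At x=-11: Q = (6·(-11) + 9)/(-11 - 6) = 57/17
Result: (45/17)/(x - 6) + (57/17)/(x + 11)


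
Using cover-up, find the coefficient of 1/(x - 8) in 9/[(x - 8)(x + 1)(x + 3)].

Cover (x - 8), set x=8: 9/[(8 + 1)(8 + 3)] = 1/11


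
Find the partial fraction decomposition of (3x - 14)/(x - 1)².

(3x - 14) = α(x - 1) + β. At x = 1: β = 3·1 - 14 = -11. Coeff of x: α = 3
Result: 3/(x - 1) - 11/(x - 1)²


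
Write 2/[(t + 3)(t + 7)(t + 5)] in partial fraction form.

Using cover-up method: A = 1/4, B = 1/4, C = -1/2
Result: (1/4)/(t + 3) + (1/4)/(t + 7) - (1/2)/(t + 5)


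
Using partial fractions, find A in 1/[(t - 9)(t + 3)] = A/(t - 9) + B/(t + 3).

Cover-up at t = 9: A = 1/(9 + 3) = 1/12


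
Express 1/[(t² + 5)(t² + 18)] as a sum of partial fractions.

Coefficient matching gives α = γ = 0, β = 1/(18-5) = 1/13, δ = -β = -1/13
Result: (1/13)/(t² + 5) - (1/13)/(t² + 18)


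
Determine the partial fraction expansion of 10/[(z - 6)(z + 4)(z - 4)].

Using cover-up method: A = 1/2, B = 1/8, C = -5/8
Result: (1/2)/(z - 6) + (1/8)/(z + 4) - (5/8)/(z - 4)


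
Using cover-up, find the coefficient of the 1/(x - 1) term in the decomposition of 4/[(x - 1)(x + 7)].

Cover (x - 1), set x=1: 4/((x + 7) at x=1) = 4/(8) = 1/2


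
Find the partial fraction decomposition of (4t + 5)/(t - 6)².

(4t + 5) = α(t - 6) + β. At t = 6: β = 4·6 + 5 = 29. Coeff of t: α = 4
Result: 4/(t - 6) + 29/(t - 6)²


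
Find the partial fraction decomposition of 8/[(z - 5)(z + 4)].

8/(z - 5)(z + 4) = A/(z - 5) + B/(z + 4). A = 8/(5 + 4) = 8/9, B = 8/(-4 - 5) = -8/9
Result: (8/9)/(z - 5) - (8/9)/(z + 4)


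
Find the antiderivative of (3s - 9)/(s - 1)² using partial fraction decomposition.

Decompose: P = 3, Q = 3·1 - 9 = -6, so (3s - 9)/(s - 1)² = 3/(s - 1) - 6/(s - 1)². Integrate: ∫ P/(s - 1) ds = 3 ln|(s - 1)|; ∫ Q/(s - 1)² ds = 6/(s - 1). Sum: 3 ln|(s - 1)| + 6/(s - 1) + C


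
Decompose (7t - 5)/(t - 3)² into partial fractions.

(7t - 5) = α(t - 3) + β. At t = 3: β = 7·3 - 5 = 16. Coeff of t: α = 7
Result: 7/(t - 3) + 16/(t - 3)²


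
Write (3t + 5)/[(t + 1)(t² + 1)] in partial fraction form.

At t=-1: A = (3·(-1) + 5)/((-1)² + 1) = 1. B = -A = -1, C = 3 - (-1)·A = 4
Result: 1/(t + 1) - (t - 4)/(t² + 1)


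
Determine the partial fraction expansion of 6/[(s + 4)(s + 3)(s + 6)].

Using cover-up method: P = -3, Q = 2, R = 1
Result: -3/(s + 4) + 2/(s + 3) + 1/(s + 6)


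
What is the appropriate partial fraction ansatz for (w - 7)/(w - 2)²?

Repeated linear factor: A/(w - 2) + B/(w - 2)²


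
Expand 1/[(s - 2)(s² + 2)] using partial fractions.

Cover-up at s = 2: A = 1/(2² + 2) = 1/6. Then B = -A = -1/6, C = -A·(0 + 2) = -1/3
Result: (1/6)/(s - 2) - ((1/6)s + 1/3)/(s² + 2)


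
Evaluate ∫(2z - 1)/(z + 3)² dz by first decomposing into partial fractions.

Decompose: α = 2, β = 2·(-3) - 1 = -7, so (2z - 1)/(z + 3)² = 2/(z + 3) - 7/(z + 3)². Integrate: ∫ α/(z + 3) dz = 2 ln|(z + 3)|; ∫ β/(z + 3)² dz = 7/(z + 3). Sum: 2 ln|(z + 3)| + 7/(z + 3) + C


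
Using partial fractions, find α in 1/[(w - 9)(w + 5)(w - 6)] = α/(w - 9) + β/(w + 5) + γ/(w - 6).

Cover-up at w = 9: α = 1/[(9 + 5)(9 - 6)] = 1/[(14)(3)] = 1/42


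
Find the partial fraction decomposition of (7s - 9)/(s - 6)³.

(7s - 9) = P(s - 6)² + Q(s - 6) + R. At s = 6: R = 7·6 - 9 = 33. Coefficients: P = 0, Q = 7
Result: 7/(s - 6)² + 33/(s - 6)³


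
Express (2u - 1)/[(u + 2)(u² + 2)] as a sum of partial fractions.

At u=-2: P = (2·(-2) - 1)/((-2)² + 2) = -5/6. Q = -P = 5/6, R = 2 - (-2)·P = 1/3
Result: (-5/6)/(u + 2) + ((5/6)u + 1/3)/(u² + 2)


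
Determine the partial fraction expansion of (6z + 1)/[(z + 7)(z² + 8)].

At z=-7: A = (6·(-7) + 1)/((-7)² + 8) = -41/57. B = -A = 41/57, C = 6 - (-7)·A = 55/57
Result: (-41/57)/(z + 7) + ((41/57)z + 55/57)/(z² + 8)


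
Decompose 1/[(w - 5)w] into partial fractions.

1/(w - 5)w = A/(w - 5) + B/w. A = 1/(5 - 0) = 1/5, B = 1/(0 - 5) = -1/5
Result: (1/5)/(w - 5) - (1/5)/w


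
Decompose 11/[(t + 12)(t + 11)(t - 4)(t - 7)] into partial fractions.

Using Heaviside cover-up: (-11/304)/(t + 12) + (11/270)/(t + 11) - (11/720)/(t - 4) + (11/1026)/(t - 7)


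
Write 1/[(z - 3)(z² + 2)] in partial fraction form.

Cover-up at z = 3: P = 1/(3² + 2) = 1/11. Then Q = -P = -1/11, R = -P·(0 + 3) = -3/11
Result: (1/11)/(z - 3) - ((1/11)z + 3/11)/(z² + 2)


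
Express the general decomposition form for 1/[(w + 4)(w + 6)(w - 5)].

Three distinct linear factors: α/(w + 4) + β/(w + 6) + γ/(w - 5)


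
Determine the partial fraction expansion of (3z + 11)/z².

(3z + 11) = αz + β. At z = 0: β = 3·0 + 11 = 11. Coeff of z: α = 3
Result: 3/z + 11/z²


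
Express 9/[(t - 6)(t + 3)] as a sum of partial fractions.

9/(t - 6)(t + 3) = P/(t - 6) + Q/(t + 3). P = 9/(6 + 3) = 1, Q = 9/(-3 - 6) = -1
Result: 1/(t - 6) - 1/(t + 3)


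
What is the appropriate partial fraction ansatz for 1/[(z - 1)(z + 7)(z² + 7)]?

Two linear + quadratic: α/(z - 1) + β/(z + 7) + (γz + δ)/(z² + 7)


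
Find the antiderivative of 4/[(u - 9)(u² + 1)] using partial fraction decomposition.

Cover-up at u=9: α = 4/(9²+1) = 2/41. Coeff matching: β = -2/41, γ = -18/41. Decomposition: (2/41)/(u - 9) - ((2/41)u + 18/41)/(u² + 1). Integrate: linear → ln, quadratic → (1/2)ln + arctan: (2/41) ln|(u - 9)| - (1/41) ln(u² + 1) - (18/41) arctan(u) + C


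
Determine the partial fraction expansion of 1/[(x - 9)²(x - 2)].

Cover-up at x=2: γ = 1/(2 - 9)² = 1/49. Cover-up at x=9: β = 1/(9 - 2) = 1/7. Comparing x² coeff: α = -γ = -1/49
Result: (-1/49)/(x - 9) + (1/7)/(x - 9)² + (1/49)/(x - 2)


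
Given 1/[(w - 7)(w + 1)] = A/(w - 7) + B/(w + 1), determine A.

Cover-up at w = 7: A = 1/(7 + 1) = 1/8


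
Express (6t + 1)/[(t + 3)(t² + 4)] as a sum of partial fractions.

At t=-3: P = (6·(-3) + 1)/((-3)² + 4) = -17/13. Q = -P = 17/13, R = 6 - (-3)·P = 27/13
Result: (-17/13)/(t + 3) + ((17/13)t + 27/13)/(t² + 4)


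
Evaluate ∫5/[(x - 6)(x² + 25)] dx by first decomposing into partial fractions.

Cover-up at x=6: P = 5/(6²+25) = 5/61. Coeff matching: Q = -5/61, R = -30/61. Decomposition: (5/61)/(x - 6) - ((5/61)x + 30/61)/(x² + 25). Integrate: linear → ln, quadratic → (1/2)ln + arctan: (5/61) ln|(x - 6)| - (5/122) ln(x² + 25) - (6/61) arctan(x/5) + C


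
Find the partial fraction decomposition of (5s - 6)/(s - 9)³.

(5s - 6) = P(s - 9)² + Q(s - 9) + R. At s = 9: R = 5·9 - 6 = 39. Coefficients: P = 0, Q = 5
Result: 5/(s - 9)² + 39/(s - 9)³


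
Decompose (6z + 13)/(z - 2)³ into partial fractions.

(6z + 13) = A(z - 2)² + B(z - 2) + C. At z = 2: C = 6·2 + 13 = 25. Coefficients: A = 0, B = 6
Result: 6/(z - 2)² + 25/(z - 2)³


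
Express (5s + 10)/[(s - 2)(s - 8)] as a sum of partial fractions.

At s=2: α = (5·2 + 10)/(2 - 8) = -10/3. At s=8: β = (5·8 + 10)/(8 - 2) = 25/3
Result: (-10/3)/(s - 2) + (25/3)/(s - 8)


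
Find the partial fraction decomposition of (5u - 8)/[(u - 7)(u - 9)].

At u=7: A = (5·7 - 8)/(7 - 9) = -27/2. At u=9: B = (5·9 - 8)/(9 - 7) = 37/2
Result: (-27/2)/(u - 7) + (37/2)/(u - 9)


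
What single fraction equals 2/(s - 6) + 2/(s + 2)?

Common denominator (s - 6)(s + 2). Numerator: 2(s + 2) + 2(s - 6) = (2s + 4) + (2s - 12) = 4s - 8
Result: (4s - 8)/[(s - 6)(s + 2)]


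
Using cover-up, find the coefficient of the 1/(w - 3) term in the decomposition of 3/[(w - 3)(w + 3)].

Cover (w - 3), set w=3: 3/((w + 3) at w=3) = 3/(6) = 1/2


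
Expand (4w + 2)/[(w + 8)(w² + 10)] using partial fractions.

At w=-8: α = (4·(-8) + 2)/((-8)² + 10) = -15/37. β = -α = 15/37, γ = 4 - (-8)·α = 28/37
Result: (-15/37)/(w + 8) + ((15/37)w + 28/37)/(w² + 10)


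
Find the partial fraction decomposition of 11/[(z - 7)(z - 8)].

11/(z - 7)(z - 8) = P/(z - 7) + Q/(z - 8). P = 11/(7 - 8) = -11, Q = 11/(8 - 7) = 11
Result: -11/(z - 7) + 11/(z - 8)


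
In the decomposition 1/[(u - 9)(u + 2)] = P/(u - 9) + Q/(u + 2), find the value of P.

Cover-up at u = 9: P = 1/(9 + 2) = 1/11


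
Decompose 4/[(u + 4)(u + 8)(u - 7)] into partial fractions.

Using cover-up method: A = -1/11, B = 1/15, C = 4/165
Result: (-1/11)/(u + 4) + (1/15)/(u + 8) + (4/165)/(u - 7)


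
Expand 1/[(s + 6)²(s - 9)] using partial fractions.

Cover-up at s=9: γ = 1/(9 + 6)² = 1/225. Cover-up at s=-6: β = 1/(-6 - 9) = -1/15. Comparing s² coeff: α = -γ = -1/225
Result: (-1/225)/(s + 6) - (1/15)/(s + 6)² + (1/225)/(s - 9)


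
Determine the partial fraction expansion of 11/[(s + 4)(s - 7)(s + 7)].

Using cover-up method: P = -1/3, Q = 1/14, R = 11/42
Result: (-1/3)/(s + 4) + (1/14)/(s - 7) + (11/42)/(s + 7)


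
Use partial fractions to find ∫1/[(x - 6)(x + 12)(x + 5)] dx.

Cover-up: A = 1/198, B = 1/126, C = -1/77. Decomposition: (1/198)/(x - 6) + (1/126)/(x + 12) - (1/77)/(x + 5). Integrate each term: (1/198) ln|(x - 6)| + (1/126) ln|(x + 12)| - (1/77) ln|(x + 5)| + C


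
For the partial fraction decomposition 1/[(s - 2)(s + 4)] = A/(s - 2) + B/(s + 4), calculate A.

Cover-up at s = 2: A = 1/(2 + 4) = 1/6


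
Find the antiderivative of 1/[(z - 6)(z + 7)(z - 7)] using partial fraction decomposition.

Cover-up: P = -1/13, Q = 1/182, R = 1/14. Decomposition: (-1/13)/(z - 6) + (1/182)/(z + 7) + (1/14)/(z - 7). Integrate each term: (-1/13) ln|(z - 6)| + (1/182) ln|(z + 7)| + (1/14) ln|(z - 7)| + C


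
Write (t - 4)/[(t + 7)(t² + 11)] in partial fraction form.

At t=-7: α = (1·(-7) - 4)/((-7)² + 11) = -11/60. β = -α = 11/60, γ = 1 - (-7)·α = -17/60
Result: (-11/60)/(t + 7) + ((11/60)t - 17/60)/(t² + 11)


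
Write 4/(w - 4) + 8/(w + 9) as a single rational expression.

Common denominator (w - 4)(w + 9). Numerator: 4(w + 9) + 8(w - 4) = (4w + 36) + (8w - 32) = 12w + 4
Result: (12w + 4)/[(w - 4)(w + 9)]


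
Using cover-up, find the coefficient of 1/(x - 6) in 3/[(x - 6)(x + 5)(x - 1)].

Cover (x - 6), set x=6: 3/[(6 + 5)(6 - 1)] = 3/55


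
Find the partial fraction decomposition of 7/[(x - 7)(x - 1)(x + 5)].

Using cover-up method: P = 7/72, Q = -7/36, R = 7/72
Result: (7/72)/(x - 7) - (7/36)/(x - 1) + (7/72)/(x + 5)


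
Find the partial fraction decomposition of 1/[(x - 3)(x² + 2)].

Cover-up at x = 3: P = 1/(3² + 2) = 1/11. Then Q = -P = -1/11, R = -P·(0 + 3) = -3/11
Result: (1/11)/(x - 3) - ((1/11)x + 3/11)/(x² + 2)
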